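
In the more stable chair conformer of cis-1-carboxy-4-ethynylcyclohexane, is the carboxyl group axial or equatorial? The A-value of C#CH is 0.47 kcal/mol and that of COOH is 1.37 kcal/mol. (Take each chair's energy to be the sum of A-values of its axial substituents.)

equatorial

C1 and C4 have opposite parity, so for the cis isomer the two substituents are one axial and one equatorial in each chair.
Chair I (ethynyl axial, carboxyl equatorial): E = 0.47 kcal/mol.
Chair II (ethynyl equatorial, carboxyl axial): E = 1.37 kcal/mol.
Chair I is the more stable (lower-energy) conformer, and in that chair the carboxyl group is equatorial.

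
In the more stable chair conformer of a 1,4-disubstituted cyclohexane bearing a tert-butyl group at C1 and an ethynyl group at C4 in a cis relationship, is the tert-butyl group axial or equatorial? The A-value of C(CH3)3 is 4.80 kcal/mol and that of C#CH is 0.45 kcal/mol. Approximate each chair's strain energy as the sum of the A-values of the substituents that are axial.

C1 and C4 have opposite parity, so for the cis isomer the two substituents are one axial and one equatorial in each chair.
Chair I (tert-butyl axial, ethynyl equatorial): E = 4.80 kcal/mol.
Chair II (tert-butyl equatorial, ethynyl axial): E = 0.45 kcal/mol.
Chair II is the more stable (lower-energy) conformer, and in that chair the tert-butyl group is equatorial.

equatorial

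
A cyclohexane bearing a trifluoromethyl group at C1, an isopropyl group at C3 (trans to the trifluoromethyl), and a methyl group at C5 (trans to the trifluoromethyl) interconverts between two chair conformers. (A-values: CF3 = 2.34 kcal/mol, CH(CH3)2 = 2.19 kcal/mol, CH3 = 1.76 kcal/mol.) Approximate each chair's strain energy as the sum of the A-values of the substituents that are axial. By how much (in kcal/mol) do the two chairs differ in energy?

Chair I (trifluoromethyl axial, isopropyl equatorial, methyl equatorial): E = 2.34 kcal/mol.
Chair II (trifluoromethyl equatorial, isopropyl axial, methyl axial): E = 3.95 kcal/mol.
ΔE = 3.95 − 2.34 = 1.61 kcal/mol; chair I is more stable.

1.61 kcal/mol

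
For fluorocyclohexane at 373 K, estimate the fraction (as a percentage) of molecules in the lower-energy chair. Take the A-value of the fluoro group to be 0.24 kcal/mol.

One chair has the fluoro group axial (E = 0.24 kcal/mol) and the other has it equatorial (E = 0).
ΔG = 0.24 kcal/mol between the two chairs.
K = exp(ΔG/RT) with R = 1.987×10⁻³ kcal mol⁻¹ K⁻¹ and T = 373 K gives K ≈ 1.38.
Fraction in the lower-energy chair = K/(K+1) = 58.0%.

58.0%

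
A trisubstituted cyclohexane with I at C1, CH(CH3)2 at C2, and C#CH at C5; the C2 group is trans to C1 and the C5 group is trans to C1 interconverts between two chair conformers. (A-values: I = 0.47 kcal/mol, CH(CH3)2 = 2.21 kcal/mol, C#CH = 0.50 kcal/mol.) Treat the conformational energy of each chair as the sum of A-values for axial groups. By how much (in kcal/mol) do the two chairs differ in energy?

2.18 kcal/mol

Chair I (iodo axial, isopropyl axial, ethynyl equatorial): E = 2.68 kcal/mol.
Chair II (iodo equatorial, isopropyl equatorial, ethynyl axial): E = 0.50 kcal/mol.
ΔE = 2.68 − 0.50 = 2.18 kcal/mol; chair II is more stable.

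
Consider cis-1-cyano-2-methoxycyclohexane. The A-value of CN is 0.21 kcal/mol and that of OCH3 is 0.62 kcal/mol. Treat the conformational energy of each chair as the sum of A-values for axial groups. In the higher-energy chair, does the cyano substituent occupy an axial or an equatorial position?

equatorial

C1 and C2 have opposite parity, so for the cis isomer the two substituents are one axial and one equatorial in each chair.
Chair I (cyano axial, methoxy equatorial): E = 0.21 kcal/mol.
Chair II (cyano equatorial, methoxy axial): E = 0.62 kcal/mol.
Chair II is the less stable (higher-energy) conformer, and in that chair the cyano group is equatorial.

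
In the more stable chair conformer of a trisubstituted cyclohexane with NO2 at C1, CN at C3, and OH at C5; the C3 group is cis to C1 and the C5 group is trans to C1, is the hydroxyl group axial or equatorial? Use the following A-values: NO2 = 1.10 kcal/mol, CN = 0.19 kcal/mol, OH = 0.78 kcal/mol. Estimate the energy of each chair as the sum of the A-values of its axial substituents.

Chair I (nitro axial, cyano axial, hydroxyl equatorial): E = 1.29 kcal/mol.
Chair II (nitro equatorial, cyano equatorial, hydroxyl axial): E = 0.78 kcal/mol.
Chair II is the more stable (lower-energy) conformer, and in that chair the hydroxyl group is axial.

axial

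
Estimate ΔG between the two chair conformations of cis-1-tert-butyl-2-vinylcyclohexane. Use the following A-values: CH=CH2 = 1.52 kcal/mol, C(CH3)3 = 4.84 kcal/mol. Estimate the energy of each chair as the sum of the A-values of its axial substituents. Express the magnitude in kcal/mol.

C1 and C2 have opposite parity, so for the cis isomer the two substituents are one axial and one equatorial in each chair.
Chair I (vinyl axial, tert-butyl equatorial): E = 1.52 kcal/mol.
Chair II (vinyl equatorial, tert-butyl axial): E = 4.84 kcal/mol.
ΔE = 4.84 − 1.52 = 3.32 kcal/mol; chair I is more stable.

3.32 kcal/mol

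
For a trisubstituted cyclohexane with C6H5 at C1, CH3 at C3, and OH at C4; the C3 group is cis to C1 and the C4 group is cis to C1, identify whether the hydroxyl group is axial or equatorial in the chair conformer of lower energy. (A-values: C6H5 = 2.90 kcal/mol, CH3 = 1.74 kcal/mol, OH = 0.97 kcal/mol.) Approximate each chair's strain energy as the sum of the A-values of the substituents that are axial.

Chair I (phenyl axial, methyl axial, hydroxyl equatorial): E = 4.64 kcal/mol.
Chair II (phenyl equatorial, methyl equatorial, hydroxyl axial): E = 0.97 kcal/mol.
Chair II is the more stable (lower-energy) conformer, and in that chair the hydroxyl group is axial.

axial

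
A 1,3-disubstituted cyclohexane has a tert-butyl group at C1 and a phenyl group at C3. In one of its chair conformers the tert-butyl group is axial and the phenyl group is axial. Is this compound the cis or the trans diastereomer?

cis

C1 and C3 have the same parity, so their axial bonds point in the same direction.
With same-parity carbons, two substituents on the same face are both axial or both equatorial; opposite faces give one of each.
Here the groups are axial/axial → same face → cis.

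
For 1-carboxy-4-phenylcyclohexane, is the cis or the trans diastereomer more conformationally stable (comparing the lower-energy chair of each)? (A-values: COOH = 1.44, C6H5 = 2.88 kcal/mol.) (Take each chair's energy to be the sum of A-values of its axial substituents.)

trans

At 1,4 positions (parity opposite): cis → (a,e or e,a); trans → (e,e or a,a).
Best chair for cis: E = 1.44 kcal/mol; best chair for trans: E = 0.00 kcal/mol.
The trans isomer is lower by 1.44 kcal/mol.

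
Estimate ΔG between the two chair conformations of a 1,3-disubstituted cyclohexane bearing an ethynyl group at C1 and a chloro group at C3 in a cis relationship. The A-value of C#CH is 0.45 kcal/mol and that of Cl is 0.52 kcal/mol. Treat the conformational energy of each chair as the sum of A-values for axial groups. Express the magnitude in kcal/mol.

C1 and C3 have the same parity, so for the cis isomer the two substituents are e,e in one chair and a,a in the other.
Chair I (ethynyl axial, chloro axial): E = 0.97 kcal/mol.
Chair II (ethynyl equatorial, chloro equatorial): E = 0.00 kcal/mol.
ΔE = 0.97 − 0.00 = 0.97 kcal/mol; chair II is more stable.

0.97 kcal/mol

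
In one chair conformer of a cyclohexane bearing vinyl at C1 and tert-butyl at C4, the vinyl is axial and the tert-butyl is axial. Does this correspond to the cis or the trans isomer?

trans

C1 and C4 have opposite parity, so their axial bonds point in opposite directions.
With opposite-parity carbons, two substituents on the same face are one axial and one equatorial; opposite faces give both axial or both equatorial.
Here the groups are axial/axial → opposite face → trans.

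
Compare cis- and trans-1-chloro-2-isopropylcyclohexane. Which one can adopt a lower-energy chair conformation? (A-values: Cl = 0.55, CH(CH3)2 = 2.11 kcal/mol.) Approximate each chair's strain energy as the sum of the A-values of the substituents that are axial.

trans

At 1,2 positions (parity opposite): cis → (a,e or e,a); trans → (e,e or a,a).
Best chair for cis: E = 0.55 kcal/mol; best chair for trans: E = 0.00 kcal/mol.
The trans isomer is lower by 0.55 kcal/mol.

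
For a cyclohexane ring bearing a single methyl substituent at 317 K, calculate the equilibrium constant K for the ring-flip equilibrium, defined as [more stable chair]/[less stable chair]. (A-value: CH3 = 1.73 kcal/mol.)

K ≈ 15.6

One chair has the methyl group axial (E = 1.73 kcal/mol) and the other has it equatorial (E = 0).
ΔG = 1.73 kcal/mol between the two chairs.
K = exp(ΔG/RT) with R = 1.987×10⁻³ kcal mol⁻¹ K⁻¹ and T = 317 K gives K ≈ 15.6.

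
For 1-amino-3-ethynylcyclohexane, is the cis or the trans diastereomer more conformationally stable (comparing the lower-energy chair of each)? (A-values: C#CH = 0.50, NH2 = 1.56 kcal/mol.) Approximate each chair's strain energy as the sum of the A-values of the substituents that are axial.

At 1,3 positions (parity same): cis → (e,e or a,a); trans → (a,e or e,a).
Best chair for cis: E = 0.00 kcal/mol; best chair for trans: E = 0.50 kcal/mol.
The cis isomer is lower by 0.50 kcal/mol.

cis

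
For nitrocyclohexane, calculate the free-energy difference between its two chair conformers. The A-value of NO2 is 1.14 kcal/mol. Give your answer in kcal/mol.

1.14 kcal/mol

A monosubstituted cyclohexane has one chair with the nitro group axial (E = A = 1.14 kcal/mol) and one with it equatorial (E = 0).
ΔE = 1.14 − 0 = 1.14 kcal/mol.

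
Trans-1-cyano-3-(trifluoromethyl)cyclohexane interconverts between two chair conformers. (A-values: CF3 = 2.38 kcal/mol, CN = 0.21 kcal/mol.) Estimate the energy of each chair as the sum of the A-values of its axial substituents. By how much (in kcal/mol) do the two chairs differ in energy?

2.17 kcal/mol

C1 and C3 have the same parity, so for the trans isomer the two substituents are one axial and one equatorial in each chair.
Chair I (trifluoromethyl axial, cyano equatorial): E = 2.38 kcal/mol.
Chair II (trifluoromethyl equatorial, cyano axial): E = 0.21 kcal/mol.
ΔE = 2.38 − 0.21 = 2.17 kcal/mol; chair II is more stable.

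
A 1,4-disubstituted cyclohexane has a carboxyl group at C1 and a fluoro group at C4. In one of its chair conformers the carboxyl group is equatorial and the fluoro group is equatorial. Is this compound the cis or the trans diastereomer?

C1 and C4 have opposite parity, so their axial bonds point in opposite directions.
With opposite-parity carbons, two substituents on the same face are one axial and one equatorial; opposite faces give both axial or both equatorial.
Here the groups are equatorial/equatorial → opposite face → trans.

trans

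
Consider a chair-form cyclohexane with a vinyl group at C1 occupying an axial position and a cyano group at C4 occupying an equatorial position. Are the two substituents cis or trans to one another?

cis

C1 and C4 have opposite parity, so their axial bonds point in opposite directions.
With opposite-parity carbons, two substituents on the same face are one axial and one equatorial; opposite faces give both axial or both equatorial.
Here the groups are axial/equatorial → same face → cis.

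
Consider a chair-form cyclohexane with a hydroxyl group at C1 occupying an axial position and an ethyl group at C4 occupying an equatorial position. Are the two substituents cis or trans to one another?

cis

C1 and C4 have opposite parity, so their axial bonds point in opposite directions.
With opposite-parity carbons, two substituents on the same face are one axial and one equatorial; opposite faces give both axial or both equatorial.
Here the groups are axial/equatorial → same face → cis.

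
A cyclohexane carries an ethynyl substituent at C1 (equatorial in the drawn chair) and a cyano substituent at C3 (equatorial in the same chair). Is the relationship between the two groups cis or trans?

C1 and C3 have the same parity, so their axial bonds point in the same direction.
With same-parity carbons, two substituents on the same face are both axial or both equatorial; opposite faces give one of each.
Here the groups are equatorial/equatorial → same face → cis.

cis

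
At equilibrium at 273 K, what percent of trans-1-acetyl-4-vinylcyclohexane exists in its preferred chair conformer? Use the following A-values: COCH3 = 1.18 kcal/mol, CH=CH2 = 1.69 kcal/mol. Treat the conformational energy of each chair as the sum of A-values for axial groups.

99.5%

C1 and C4 have opposite parity, so for the trans isomer the two substituents are e,e in one chair and a,a in the other.
Chair I (acetyl axial, vinyl axial): E = 2.87 kcal/mol; chair II (acetyl equatorial, vinyl equatorial): E = 0.00 kcal/mol.
ΔG = 2.87 kcal/mol between the two chairs.
K = exp(ΔG/RT) with R = 1.987×10⁻³ kcal mol⁻¹ K⁻¹ and T = 273 K gives K ≈ 199.
Fraction in the lower-energy chair = K/(K+1) = 99.5%.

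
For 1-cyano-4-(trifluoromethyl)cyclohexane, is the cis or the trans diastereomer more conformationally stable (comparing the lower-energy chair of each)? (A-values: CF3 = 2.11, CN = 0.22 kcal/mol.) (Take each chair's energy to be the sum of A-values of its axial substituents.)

trans

At 1,4 positions (parity opposite): cis → (a,e or e,a); trans → (e,e or a,a).
Best chair for cis: E = 0.22 kcal/mol; best chair for trans: E = 0.00 kcal/mol.
The trans isomer is lower by 0.22 kcal/mol.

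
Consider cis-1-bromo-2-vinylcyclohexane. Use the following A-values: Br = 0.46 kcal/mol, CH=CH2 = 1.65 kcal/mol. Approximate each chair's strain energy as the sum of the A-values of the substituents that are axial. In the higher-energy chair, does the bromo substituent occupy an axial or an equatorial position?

C1 and C2 have opposite parity, so for the cis isomer the two substituents are one axial and one equatorial in each chair.
Chair I (bromo axial, vinyl equatorial): E = 0.46 kcal/mol.
Chair II (bromo equatorial, vinyl axial): E = 1.65 kcal/mol.
Chair II is the less stable (higher-energy) conformer, and in that chair the bromo group is equatorial.

equatorial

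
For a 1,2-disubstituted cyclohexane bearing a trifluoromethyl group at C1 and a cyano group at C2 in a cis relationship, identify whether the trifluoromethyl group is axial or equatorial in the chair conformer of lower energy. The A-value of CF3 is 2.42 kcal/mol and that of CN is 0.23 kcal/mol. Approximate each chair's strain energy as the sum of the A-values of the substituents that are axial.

C1 and C2 have opposite parity, so for the cis isomer the two substituents are one axial and one equatorial in each chair.
Chair I (trifluoromethyl axial, cyano equatorial): E = 2.42 kcal/mol.
Chair II (trifluoromethyl equatorial, cyano axial): E = 0.23 kcal/mol.
Chair II is the more stable (lower-energy) conformer, and in that chair the trifluoromethyl group is equatorial.

equatorial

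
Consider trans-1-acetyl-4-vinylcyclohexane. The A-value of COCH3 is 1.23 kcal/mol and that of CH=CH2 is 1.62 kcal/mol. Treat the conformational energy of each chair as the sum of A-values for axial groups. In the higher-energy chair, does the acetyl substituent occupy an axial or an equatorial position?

axial

C1 and C4 have opposite parity, so for the trans isomer the two substituents are e,e in one chair and a,a in the other.
Chair I (acetyl axial, vinyl axial): E = 2.85 kcal/mol.
Chair II (acetyl equatorial, vinyl equatorial): E = 0.00 kcal/mol.
Chair I is the less stable (higher-energy) conformer, and in that chair the acetyl group is axial.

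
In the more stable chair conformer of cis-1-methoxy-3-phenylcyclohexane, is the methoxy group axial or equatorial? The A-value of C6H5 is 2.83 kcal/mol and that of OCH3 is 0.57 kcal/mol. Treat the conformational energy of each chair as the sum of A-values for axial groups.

C1 and C3 have the same parity, so for the cis isomer the two substituents are e,e in one chair and a,a in the other.
Chair I (phenyl axial, methoxy axial): E = 3.40 kcal/mol.
Chair II (phenyl equatorial, methoxy equatorial): E = 0.00 kcal/mol.
Chair II is the more stable (lower-energy) conformer, and in that chair the methoxy group is equatorial.

equatorial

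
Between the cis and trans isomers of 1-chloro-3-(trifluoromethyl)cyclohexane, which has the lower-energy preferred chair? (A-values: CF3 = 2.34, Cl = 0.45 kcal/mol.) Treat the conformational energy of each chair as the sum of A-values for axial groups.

cis

At 1,3 positions (parity same): cis → (e,e or a,a); trans → (a,e or e,a).
Best chair for cis: E = 0.00 kcal/mol; best chair for trans: E = 0.45 kcal/mol.
The cis isomer is lower by 0.45 kcal/mol.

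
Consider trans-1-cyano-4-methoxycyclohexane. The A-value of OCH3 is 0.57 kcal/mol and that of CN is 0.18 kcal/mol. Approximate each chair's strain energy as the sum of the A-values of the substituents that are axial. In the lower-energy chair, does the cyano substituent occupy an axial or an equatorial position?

equatorial

C1 and C4 have opposite parity, so for the trans isomer the two substituents are e,e in one chair and a,a in the other.
Chair I (methoxy axial, cyano axial): E = 0.75 kcal/mol.
Chair II (methoxy equatorial, cyano equatorial): E = 0.00 kcal/mol.
Chair II is the more stable (lower-energy) conformer, and in that chair the cyano group is equatorial.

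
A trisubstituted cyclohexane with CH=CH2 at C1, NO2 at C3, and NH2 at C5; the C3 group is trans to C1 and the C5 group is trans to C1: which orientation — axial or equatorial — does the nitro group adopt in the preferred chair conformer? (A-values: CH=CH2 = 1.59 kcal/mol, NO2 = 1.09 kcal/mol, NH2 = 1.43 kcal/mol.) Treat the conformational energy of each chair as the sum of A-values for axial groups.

equatorial

Chair I (vinyl axial, nitro equatorial, amino equatorial): E = 1.59 kcal/mol.
Chair II (vinyl equatorial, nitro axial, amino axial): E = 2.52 kcal/mol.
Chair I is the more stable (lower-energy) conformer, and in that chair the nitro group is equatorial.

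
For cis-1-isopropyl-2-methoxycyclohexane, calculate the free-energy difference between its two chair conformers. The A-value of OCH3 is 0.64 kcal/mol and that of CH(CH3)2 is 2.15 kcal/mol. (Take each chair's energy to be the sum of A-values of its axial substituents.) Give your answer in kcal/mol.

C1 and C2 have opposite parity, so for the cis isomer the two substituents are one axial and one equatorial in each chair.
Chair I (methoxy axial, isopropyl equatorial): E = 0.64 kcal/mol.
Chair II (methoxy equatorial, isopropyl axial): E = 2.15 kcal/mol.
ΔE = 2.15 − 0.64 = 1.51 kcal/mol; chair I is more stable.

1.51 kcal/mol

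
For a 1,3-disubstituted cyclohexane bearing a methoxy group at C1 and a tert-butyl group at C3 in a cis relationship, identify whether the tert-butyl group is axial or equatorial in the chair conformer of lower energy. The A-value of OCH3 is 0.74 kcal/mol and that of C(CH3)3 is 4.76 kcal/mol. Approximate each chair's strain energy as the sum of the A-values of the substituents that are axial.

equatorial

C1 and C3 have the same parity, so for the cis isomer the two substituents are e,e in one chair and a,a in the other.
Chair I (methoxy axial, tert-butyl axial): E = 5.50 kcal/mol.
Chair II (methoxy equatorial, tert-butyl equatorial): E = 0.00 kcal/mol.
Chair II is the more stable (lower-energy) conformer, and in that chair the tert-butyl group is equatorial.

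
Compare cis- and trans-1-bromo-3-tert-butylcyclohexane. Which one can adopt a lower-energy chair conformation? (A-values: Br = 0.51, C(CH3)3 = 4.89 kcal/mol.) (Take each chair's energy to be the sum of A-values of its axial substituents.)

cis

At 1,3 positions (parity same): cis → (e,e or a,a); trans → (a,e or e,a).
Best chair for cis: E = 0.00 kcal/mol; best chair for trans: E = 0.51 kcal/mol.
The cis isomer is lower by 0.51 kcal/mol.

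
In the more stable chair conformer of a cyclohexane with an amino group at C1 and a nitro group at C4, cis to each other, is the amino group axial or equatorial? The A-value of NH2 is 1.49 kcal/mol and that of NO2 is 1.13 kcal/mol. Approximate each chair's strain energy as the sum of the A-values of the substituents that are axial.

equatorial

C1 and C4 have opposite parity, so for the cis isomer the two substituents are one axial and one equatorial in each chair.
Chair I (amino axial, nitro equatorial): E = 1.49 kcal/mol.
Chair II (amino equatorial, nitro axial): E = 1.13 kcal/mol.
Chair II is the more stable (lower-energy) conformer, and in that chair the amino group is equatorial.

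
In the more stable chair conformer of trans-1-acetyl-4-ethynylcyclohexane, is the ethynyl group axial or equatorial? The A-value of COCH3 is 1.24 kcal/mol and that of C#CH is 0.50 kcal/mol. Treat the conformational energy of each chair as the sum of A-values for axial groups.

C1 and C4 have opposite parity, so for the trans isomer the two substituents are e,e in one chair and a,a in the other.
Chair I (acetyl axial, ethynyl axial): E = 1.74 kcal/mol.
Chair II (acetyl equatorial, ethynyl equatorial): E = 0.00 kcal/mol.
Chair II is the more stable (lower-energy) conformer, and in that chair the ethynyl group is equatorial.

equatorial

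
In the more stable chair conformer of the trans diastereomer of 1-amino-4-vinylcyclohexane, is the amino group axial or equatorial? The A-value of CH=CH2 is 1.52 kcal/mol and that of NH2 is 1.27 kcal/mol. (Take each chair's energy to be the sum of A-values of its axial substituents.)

C1 and C4 have opposite parity, so for the trans isomer the two substituents are e,e in one chair and a,a in the other.
Chair I (vinyl axial, amino axial): E = 2.79 kcal/mol.
Chair II (vinyl equatorial, amino equatorial): E = 0.00 kcal/mol.
Chair II is the more stable (lower-energy) conformer, and in that chair the amino group is equatorial.

equatorial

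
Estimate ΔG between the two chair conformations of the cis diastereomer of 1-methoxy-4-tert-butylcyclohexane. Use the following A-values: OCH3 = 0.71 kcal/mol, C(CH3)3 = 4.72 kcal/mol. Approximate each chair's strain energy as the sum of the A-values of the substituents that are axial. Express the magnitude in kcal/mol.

C1 and C4 have opposite parity, so for the cis isomer the two substituents are one axial and one equatorial in each chair.
Chair I (methoxy axial, tert-butyl equatorial): E = 0.71 kcal/mol.
Chair II (methoxy equatorial, tert-butyl axial): E = 4.72 kcal/mol.
ΔE = 4.72 − 0.71 = 4.01 kcal/mol; chair I is more stable.

4.01 kcal/mol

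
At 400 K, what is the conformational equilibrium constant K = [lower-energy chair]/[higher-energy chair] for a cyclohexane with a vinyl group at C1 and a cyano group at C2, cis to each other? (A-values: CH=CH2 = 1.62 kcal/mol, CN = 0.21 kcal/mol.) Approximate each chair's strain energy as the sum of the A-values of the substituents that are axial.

K ≈ 5.89

C1 and C2 have opposite parity, so for the cis isomer the two substituents are one axial and one equatorial in each chair.
Chair I (vinyl axial, cyano equatorial): E = 1.62 kcal/mol; chair II (vinyl equatorial, cyano axial): E = 0.21 kcal/mol.
ΔG = 1.41 kcal/mol between the two chairs.
K = exp(ΔG/RT) with R = 1.987×10⁻³ kcal mol⁻¹ K⁻¹ and T = 400 K gives K ≈ 5.89.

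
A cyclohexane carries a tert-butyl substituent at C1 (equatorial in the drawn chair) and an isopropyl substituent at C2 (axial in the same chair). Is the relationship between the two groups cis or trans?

cis

C1 and C2 have opposite parity, so their axial bonds point in opposite directions.
With opposite-parity carbons, two substituents on the same face are one axial and one equatorial; opposite faces give both axial or both equatorial.
Here the groups are equatorial/axial → same face → cis.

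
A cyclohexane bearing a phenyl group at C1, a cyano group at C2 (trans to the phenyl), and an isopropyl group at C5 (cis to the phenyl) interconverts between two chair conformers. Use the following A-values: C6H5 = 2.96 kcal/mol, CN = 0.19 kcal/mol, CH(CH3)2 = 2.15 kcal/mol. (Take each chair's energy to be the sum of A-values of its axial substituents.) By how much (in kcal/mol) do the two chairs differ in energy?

5.30 kcal/mol

Chair I (phenyl axial, cyano axial, isopropyl axial): E = 5.30 kcal/mol.
Chair II (phenyl equatorial, cyano equatorial, isopropyl equatorial): E = 0.00 kcal/mol.
ΔE = 5.30 − 0.00 = 5.30 kcal/mol; chair II is more stable.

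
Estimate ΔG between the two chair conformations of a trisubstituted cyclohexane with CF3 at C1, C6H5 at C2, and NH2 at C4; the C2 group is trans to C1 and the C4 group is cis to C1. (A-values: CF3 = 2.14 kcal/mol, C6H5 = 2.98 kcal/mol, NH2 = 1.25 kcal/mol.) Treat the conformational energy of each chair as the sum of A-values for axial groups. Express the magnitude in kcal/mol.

3.87 kcal/mol

Chair I (trifluoromethyl axial, phenyl axial, amino equatorial): E = 5.12 kcal/mol.
Chair II (trifluoromethyl equatorial, phenyl equatorial, amino axial): E = 1.25 kcal/mol.
ΔE = 5.12 − 1.25 = 3.87 kcal/mol; chair II is more stable.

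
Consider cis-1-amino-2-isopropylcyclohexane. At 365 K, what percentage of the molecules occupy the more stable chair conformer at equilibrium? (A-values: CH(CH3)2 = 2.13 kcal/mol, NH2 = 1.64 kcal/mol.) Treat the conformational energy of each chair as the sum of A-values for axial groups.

66.3%

C1 and C2 have opposite parity, so for the cis isomer the two substituents are one axial and one equatorial in each chair.
Chair I (isopropyl axial, amino equatorial): E = 2.13 kcal/mol; chair II (isopropyl equatorial, amino axial): E = 1.64 kcal/mol.
ΔG = 0.49 kcal/mol between the two chairs.
K = exp(ΔG/RT) with R = 1.987×10⁻³ kcal mol⁻¹ K⁻¹ and T = 365 K gives K ≈ 1.97.
Fraction in the lower-energy chair = K/(K+1) = 66.3%.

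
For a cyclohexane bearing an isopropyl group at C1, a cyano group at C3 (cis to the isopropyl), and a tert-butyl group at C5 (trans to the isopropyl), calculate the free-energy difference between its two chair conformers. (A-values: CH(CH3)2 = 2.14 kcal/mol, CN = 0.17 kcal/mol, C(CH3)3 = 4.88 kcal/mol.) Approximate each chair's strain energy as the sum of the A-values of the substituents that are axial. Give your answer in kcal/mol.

2.57 kcal/mol

Chair I (isopropyl axial, cyano axial, tert-butyl equatorial): E = 2.31 kcal/mol.
Chair II (isopropyl equatorial, cyano equatorial, tert-butyl axial): E = 4.88 kcal/mol.
ΔE = 4.88 − 2.31 = 2.57 kcal/mol; chair I is more stable.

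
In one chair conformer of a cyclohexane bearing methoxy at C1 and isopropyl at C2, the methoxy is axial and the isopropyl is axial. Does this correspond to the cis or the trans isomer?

C1 and C2 have opposite parity, so their axial bonds point in opposite directions.
With opposite-parity carbons, two substituents on the same face are one axial and one equatorial; opposite faces give both axial or both equatorial.
Here the groups are axial/axial → opposite face → trans.

trans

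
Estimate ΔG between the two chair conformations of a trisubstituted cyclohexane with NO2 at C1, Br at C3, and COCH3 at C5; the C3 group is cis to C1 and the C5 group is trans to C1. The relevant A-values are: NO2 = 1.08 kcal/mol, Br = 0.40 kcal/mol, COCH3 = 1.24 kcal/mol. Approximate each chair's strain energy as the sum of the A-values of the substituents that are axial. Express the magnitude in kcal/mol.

Chair I (nitro axial, bromo axial, acetyl equatorial): E = 1.48 kcal/mol.
Chair II (nitro equatorial, bromo equatorial, acetyl axial): E = 1.24 kcal/mol.
ΔE = 1.48 − 1.24 = 0.24 kcal/mol; chair II is more stable.

0.24 kcal/mol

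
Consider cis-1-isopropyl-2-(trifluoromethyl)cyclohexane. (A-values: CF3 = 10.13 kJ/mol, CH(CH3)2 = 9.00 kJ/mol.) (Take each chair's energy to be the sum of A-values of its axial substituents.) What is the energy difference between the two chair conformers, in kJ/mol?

C1 and C2 have opposite parity, so for the cis isomer the two substituents are one axial and one equatorial in each chair.
Chair I (trifluoromethyl axial, isopropyl equatorial): E = 10.13 kJ/mol.
Chair II (trifluoromethyl equatorial, isopropyl axial): E = 9.00 kJ/mol.
ΔE = 10.13 − 9.00 = 1.13 kJ/mol; chair II is more stable.

1.13 kJ/mol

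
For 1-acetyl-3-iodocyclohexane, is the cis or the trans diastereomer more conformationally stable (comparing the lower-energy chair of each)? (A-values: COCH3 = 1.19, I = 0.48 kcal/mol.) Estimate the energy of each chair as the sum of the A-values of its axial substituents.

cis

At 1,3 positions (parity same): cis → (e,e or a,a); trans → (a,e or e,a).
Best chair for cis: E = 0.00 kcal/mol; best chair for trans: E = 0.48 kcal/mol.
The cis isomer is lower by 0.48 kcal/mol.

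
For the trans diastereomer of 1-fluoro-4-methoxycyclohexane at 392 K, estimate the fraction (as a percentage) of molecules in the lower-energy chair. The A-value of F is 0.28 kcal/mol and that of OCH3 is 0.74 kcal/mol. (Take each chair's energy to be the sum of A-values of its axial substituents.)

C1 and C4 have opposite parity, so for the trans isomer the two substituents are e,e in one chair and a,a in the other.
Chair I (fluoro axial, methoxy axial): E = 1.02 kcal/mol; chair II (fluoro equatorial, methoxy equatorial): E = 0.00 kcal/mol.
ΔG = 1.02 kcal/mol between the two chairs.
K = exp(ΔG/RT) with R = 1.987×10⁻³ kcal mol⁻¹ K⁻¹ and T = 392 K gives K ≈ 3.7.
Fraction in the lower-energy chair = K/(K+1) = 78.7%.

78.7%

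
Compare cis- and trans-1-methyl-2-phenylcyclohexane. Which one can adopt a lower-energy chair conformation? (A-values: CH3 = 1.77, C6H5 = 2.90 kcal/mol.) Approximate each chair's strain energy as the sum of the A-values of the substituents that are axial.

At 1,2 positions (parity opposite): cis → (a,e or e,a); trans → (e,e or a,a).
Best chair for cis: E = 1.77 kcal/mol; best chair for trans: E = 0.00 kcal/mol.
The trans isomer is lower by 1.77 kcal/mol.

trans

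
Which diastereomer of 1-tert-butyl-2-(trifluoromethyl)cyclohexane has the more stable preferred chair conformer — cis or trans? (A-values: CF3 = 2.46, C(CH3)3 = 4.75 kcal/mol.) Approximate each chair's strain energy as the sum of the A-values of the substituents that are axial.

trans

At 1,2 positions (parity opposite): cis → (a,e or e,a); trans → (e,e or a,a).
Best chair for cis: E = 2.46 kcal/mol; best chair for trans: E = 0.00 kcal/mol.
The trans isomer is lower by 2.46 kcal/mol.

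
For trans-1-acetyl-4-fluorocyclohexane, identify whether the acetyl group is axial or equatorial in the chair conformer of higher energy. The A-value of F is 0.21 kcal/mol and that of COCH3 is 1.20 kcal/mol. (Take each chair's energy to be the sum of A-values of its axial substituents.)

C1 and C4 have opposite parity, so for the trans isomer the two substituents are e,e in one chair and a,a in the other.
Chair I (fluoro axial, acetyl axial): E = 1.41 kcal/mol.
Chair II (fluoro equatorial, acetyl equatorial): E = 0.00 kcal/mol.
Chair I is the less stable (higher-energy) conformer, and in that chair the acetyl group is axial.

axial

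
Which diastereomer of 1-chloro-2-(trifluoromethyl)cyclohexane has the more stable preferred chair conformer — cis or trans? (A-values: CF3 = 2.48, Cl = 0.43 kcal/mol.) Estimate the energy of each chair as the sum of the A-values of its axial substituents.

trans

At 1,2 positions (parity opposite): cis → (a,e or e,a); trans → (e,e or a,a).
Best chair for cis: E = 0.43 kcal/mol; best chair for trans: E = 0.00 kcal/mol.
The trans isomer is lower by 0.43 kcal/mol.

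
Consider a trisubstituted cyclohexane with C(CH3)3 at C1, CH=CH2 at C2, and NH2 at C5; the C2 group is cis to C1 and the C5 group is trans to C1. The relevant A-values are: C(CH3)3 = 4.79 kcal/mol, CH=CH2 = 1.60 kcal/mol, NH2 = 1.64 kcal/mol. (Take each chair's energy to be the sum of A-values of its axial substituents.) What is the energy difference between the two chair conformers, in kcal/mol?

1.55 kcal/mol

Chair I (tert-butyl axial, vinyl equatorial, amino equatorial): E = 4.79 kcal/mol.
Chair II (tert-butyl equatorial, vinyl axial, amino axial): E = 3.24 kcal/mol.
ΔE = 4.79 − 3.24 = 1.55 kcal/mol; chair II is more stable.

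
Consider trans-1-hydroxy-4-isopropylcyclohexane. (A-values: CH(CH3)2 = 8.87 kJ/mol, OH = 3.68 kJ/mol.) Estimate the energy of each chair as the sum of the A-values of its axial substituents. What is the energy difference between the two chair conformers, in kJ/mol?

C1 and C4 have opposite parity, so for the trans isomer the two substituents are e,e in one chair and a,a in the other.
Chair I (isopropyl axial, hydroxyl axial): E = 12.55 kJ/mol.
Chair II (isopropyl equatorial, hydroxyl equatorial): E = 0.00 kJ/mol.
ΔE = 12.55 − 0.00 = 12.55 kJ/mol; chair II is more stable.

12.55 kJ/mol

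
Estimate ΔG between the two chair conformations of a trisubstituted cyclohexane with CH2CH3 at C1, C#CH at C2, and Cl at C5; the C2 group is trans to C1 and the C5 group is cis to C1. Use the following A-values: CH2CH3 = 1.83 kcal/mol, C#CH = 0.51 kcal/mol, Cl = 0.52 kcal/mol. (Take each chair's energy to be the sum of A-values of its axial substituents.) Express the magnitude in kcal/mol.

2.86 kcal/mol

Chair I (ethyl axial, ethynyl axial, chloro axial): E = 2.86 kcal/mol.
Chair II (ethyl equatorial, ethynyl equatorial, chloro equatorial): E = 0.00 kcal/mol.
ΔE = 2.86 − 0.00 = 2.86 kcal/mol; chair II is more stable.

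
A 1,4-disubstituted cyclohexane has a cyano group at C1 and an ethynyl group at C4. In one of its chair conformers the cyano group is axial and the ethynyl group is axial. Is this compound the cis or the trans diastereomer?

trans

C1 and C4 have opposite parity, so their axial bonds point in opposite directions.
With opposite-parity carbons, two substituents on the same face are one axial and one equatorial; opposite faces give both axial or both equatorial.
Here the groups are axial/axial → opposite face → trans.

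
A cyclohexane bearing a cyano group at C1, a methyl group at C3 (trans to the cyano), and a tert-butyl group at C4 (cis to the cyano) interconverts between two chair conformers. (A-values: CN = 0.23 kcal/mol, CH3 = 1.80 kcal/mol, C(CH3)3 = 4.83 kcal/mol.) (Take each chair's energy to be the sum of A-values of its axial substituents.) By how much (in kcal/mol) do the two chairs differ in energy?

6.40 kcal/mol

Chair I (cyano axial, methyl equatorial, tert-butyl equatorial): E = 0.23 kcal/mol.
Chair II (cyano equatorial, methyl axial, tert-butyl axial): E = 6.63 kcal/mol.
ΔE = 6.63 − 0.23 = 6.40 kcal/mol; chair I is more stable.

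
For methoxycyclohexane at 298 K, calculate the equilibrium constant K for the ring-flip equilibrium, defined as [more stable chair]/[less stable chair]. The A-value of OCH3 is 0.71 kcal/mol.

K ≈ 3.32

One chair has the methoxy group axial (E = 0.71 kcal/mol) and the other has it equatorial (E = 0).
ΔG = 0.71 kcal/mol between the two chairs.
K = exp(ΔG/RT) with R = 1.987×10⁻³ kcal mol⁻¹ K⁻¹ and T = 298 K gives K ≈ 3.32.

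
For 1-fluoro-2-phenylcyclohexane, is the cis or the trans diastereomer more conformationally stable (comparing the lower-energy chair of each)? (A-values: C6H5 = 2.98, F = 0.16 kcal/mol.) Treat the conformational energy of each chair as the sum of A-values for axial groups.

trans

At 1,2 positions (parity opposite): cis → (a,e or e,a); trans → (e,e or a,a).
Best chair for cis: E = 0.16 kcal/mol; best chair for trans: E = 0.00 kcal/mol.
The trans isomer is lower by 0.16 kcal/mol.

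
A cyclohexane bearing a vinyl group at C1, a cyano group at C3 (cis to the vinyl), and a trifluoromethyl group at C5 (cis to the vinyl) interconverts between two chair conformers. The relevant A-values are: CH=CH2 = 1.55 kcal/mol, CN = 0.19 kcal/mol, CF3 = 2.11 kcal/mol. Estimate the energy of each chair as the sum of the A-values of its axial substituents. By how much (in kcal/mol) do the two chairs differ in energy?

3.85 kcal/mol

Chair I (vinyl axial, cyano axial, trifluoromethyl axial): E = 3.85 kcal/mol.
Chair II (vinyl equatorial, cyano equatorial, trifluoromethyl equatorial): E = 0.00 kcal/mol.
ΔE = 3.85 − 0.00 = 3.85 kcal/mol; chair II is more stable.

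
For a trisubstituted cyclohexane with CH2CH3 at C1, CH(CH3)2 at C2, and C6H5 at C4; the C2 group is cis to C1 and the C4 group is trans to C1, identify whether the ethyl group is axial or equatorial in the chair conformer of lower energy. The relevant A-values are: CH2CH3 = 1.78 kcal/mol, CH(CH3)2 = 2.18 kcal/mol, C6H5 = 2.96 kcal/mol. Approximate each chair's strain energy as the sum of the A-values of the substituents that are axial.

Chair I (ethyl axial, isopropyl equatorial, phenyl axial): E = 4.74 kcal/mol.
Chair II (ethyl equatorial, isopropyl axial, phenyl equatorial): E = 2.18 kcal/mol.
Chair II is the more stable (lower-energy) conformer, and in that chair the ethyl group is equatorial.

equatorial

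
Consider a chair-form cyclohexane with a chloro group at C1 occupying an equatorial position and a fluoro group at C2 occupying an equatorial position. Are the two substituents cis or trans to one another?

C1 and C2 have opposite parity, so their axial bonds point in opposite directions.
With opposite-parity carbons, two substituents on the same face are one axial and one equatorial; opposite faces give both axial or both equatorial.
Here the groups are equatorial/equatorial → opposite face → trans.

trans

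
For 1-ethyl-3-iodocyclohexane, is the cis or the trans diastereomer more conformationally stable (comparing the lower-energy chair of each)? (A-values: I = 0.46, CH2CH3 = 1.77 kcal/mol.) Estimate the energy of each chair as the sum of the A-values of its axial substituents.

cis

At 1,3 positions (parity same): cis → (e,e or a,a); trans → (a,e or e,a).
Best chair for cis: E = 0.00 kcal/mol; best chair for trans: E = 0.46 kcal/mol.
The cis isomer is lower by 0.46 kcal/mol.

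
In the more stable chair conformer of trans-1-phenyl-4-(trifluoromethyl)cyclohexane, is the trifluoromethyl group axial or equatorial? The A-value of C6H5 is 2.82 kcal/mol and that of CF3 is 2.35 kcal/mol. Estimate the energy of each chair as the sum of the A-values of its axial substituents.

C1 and C4 have opposite parity, so for the trans isomer the two substituents are e,e in one chair and a,a in the other.
Chair I (phenyl axial, trifluoromethyl axial): E = 5.17 kcal/mol.
Chair II (phenyl equatorial, trifluoromethyl equatorial): E = 0.00 kcal/mol.
Chair II is the more stable (lower-energy) conformer, and in that chair the trifluoromethyl group is equatorial.

equatorial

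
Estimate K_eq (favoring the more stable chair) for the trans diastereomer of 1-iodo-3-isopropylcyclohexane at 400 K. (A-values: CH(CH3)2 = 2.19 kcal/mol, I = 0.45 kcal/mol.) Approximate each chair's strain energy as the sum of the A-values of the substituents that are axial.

C1 and C3 have the same parity, so for the trans isomer the two substituents are one axial and one equatorial in each chair.
Chair I (isopropyl axial, iodo equatorial): E = 2.19 kcal/mol; chair II (isopropyl equatorial, iodo axial): E = 0.45 kcal/mol.
ΔG = 1.74 kcal/mol between the two chairs.
K = exp(ΔG/RT) with R = 1.987×10⁻³ kcal mol⁻¹ K⁻¹ and T = 400 K gives K ≈ 8.93.

K ≈ 8.93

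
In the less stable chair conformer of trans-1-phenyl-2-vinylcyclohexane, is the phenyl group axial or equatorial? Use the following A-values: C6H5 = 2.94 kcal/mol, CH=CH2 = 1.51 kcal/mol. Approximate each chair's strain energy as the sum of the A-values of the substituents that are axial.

axial

C1 and C2 have opposite parity, so for the trans isomer the two substituents are e,e in one chair and a,a in the other.
Chair I (phenyl axial, vinyl axial): E = 4.45 kcal/mol.
Chair II (phenyl equatorial, vinyl equatorial): E = 0.00 kcal/mol.
Chair I is the less stable (higher-energy) conformer, and in that chair the phenyl group is axial.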